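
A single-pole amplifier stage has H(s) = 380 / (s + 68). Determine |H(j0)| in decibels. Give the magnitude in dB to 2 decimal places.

14.95 dB

H(0) = 380 / 68 = 5.5882
20 log₁₀(5.5882) = 14.945 dB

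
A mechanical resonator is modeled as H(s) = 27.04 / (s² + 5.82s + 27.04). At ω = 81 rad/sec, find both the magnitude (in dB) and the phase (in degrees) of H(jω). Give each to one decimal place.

|(j81)² + 5.82(j81) + 27.04| = |-6534 + j471.42| = 6551
|H(j81)| = 27.04 / 6551 = 0.0041276
20 log₁₀(0.0041276) = -47.69 dB
∠[(j81)² + 5.82(j81) + 27.04] = ∠[-6534 + j471.42] = 175.87°
∠H(j81) = −175.87° = -175.87°

|H| = -47.7 dB, ∠H = -175.9°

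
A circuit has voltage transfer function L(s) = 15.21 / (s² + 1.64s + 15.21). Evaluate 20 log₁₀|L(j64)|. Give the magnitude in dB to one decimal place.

|(j64)² + 1.64(j64) + 15.21| = |-4080.8 + j104.96| = 4082
|L(j64)| = 15.21 / 4082 = 0.003726
20 log₁₀(0.003726) = -48.58 dB

-48.6 dB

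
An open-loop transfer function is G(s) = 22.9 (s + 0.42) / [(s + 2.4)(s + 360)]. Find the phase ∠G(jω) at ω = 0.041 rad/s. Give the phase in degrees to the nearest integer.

5°

∠(j0.041 + 0.42) = arctan(0.041/0.42) = 5.58°
∠(j0.041 + 2.4) = arctan(0.041/2.4) = 0.98°
∠(j0.041 + 360) = arctan(0.041/360) = 0.01°
∠G(j0.041) = 5.58° − (0.98° + 0.01°) = 4.59°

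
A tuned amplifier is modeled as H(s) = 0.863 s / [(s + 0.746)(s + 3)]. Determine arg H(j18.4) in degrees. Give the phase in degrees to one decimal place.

∠(j18.4) = 90.00°
∠(j18.4 + 0.746) = arctan(18.4/0.746) = 87.68°
∠(j18.4 + 3) = arctan(18.4/3) = 80.74°
∠H(j18.4) = 90.00° − (87.68° + 80.74°) = -78.42°

-78.4°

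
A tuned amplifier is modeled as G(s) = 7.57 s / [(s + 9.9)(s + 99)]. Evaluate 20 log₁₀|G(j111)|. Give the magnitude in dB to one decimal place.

-25.9 dB

|j111| = 111
|j111 + 9.9| = √(111² + 9.9²) = 111.4
|j111 + 99| = √(111² + 99²) = 148.7
|G(j111)| = 7.57 × 111 / (111.4 × 148.7) = 0.050695
20 log₁₀(0.050695) = -25.90 dB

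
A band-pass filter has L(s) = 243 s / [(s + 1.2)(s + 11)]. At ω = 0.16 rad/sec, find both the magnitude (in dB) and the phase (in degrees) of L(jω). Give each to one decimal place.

|j0.16| = 0.16
|j0.16 + 1.2| = √(0.16² + 1.2²) = 1.211
|j0.16 + 11| = √(0.16² + 11²) = 11
|L(j0.16)| = 243 × 0.16 / (1.211 × 11) = 2.9193
20 log₁₀(2.9193) = 9.31 dB
∠(j0.16) = 90.00°
∠(j0.16 + 1.2) = arctan(0.16/1.2) = 7.59°
∠(j0.16 + 11) = arctan(0.16/11) = 0.83°
∠L(j0.16) = 90.00° − (7.59° + 0.83°) = 81.57°

|L| = 9.3 dB, ∠L = 81.6°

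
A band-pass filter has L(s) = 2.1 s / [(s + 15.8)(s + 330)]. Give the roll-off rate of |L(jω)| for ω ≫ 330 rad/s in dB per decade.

With 1 zero and 2 poles, the high-frequency asymptotic slope is 20 × (1 − 2) = -20 dB/decade.

-20 dB/decade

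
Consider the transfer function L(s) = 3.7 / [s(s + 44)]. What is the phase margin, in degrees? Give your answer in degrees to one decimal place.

Gain crossover: |L(jω)| = 1 at ω ≈ 0.0841 rad/sec.
∠L(j0.0841) = −90° − arctan(0.0841/44) ≈ -90.11°
PM = 180° + (-90.11°) = 89.89°

89.9 deg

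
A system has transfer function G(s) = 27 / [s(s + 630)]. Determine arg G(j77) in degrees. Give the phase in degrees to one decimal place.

∠(j77 + 630) = arctan(77/630) = 6.97°
∠(j77) = 90.00°
∠G(j77) = − (6.97° + 90.00°) = -96.97°

-97.0 deg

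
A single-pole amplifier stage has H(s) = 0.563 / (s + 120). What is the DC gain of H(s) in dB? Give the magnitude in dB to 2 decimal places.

-46.57 dB

H(0) = 0.563 / 120 = 0.0046917
20 log₁₀(0.0046917) = -46.573 dB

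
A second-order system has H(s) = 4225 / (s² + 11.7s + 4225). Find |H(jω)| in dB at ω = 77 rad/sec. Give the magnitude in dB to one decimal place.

|(j77)² + 11.7(j77) + 4225| = |-1704 + j900.9| = 1927
|H(j77)| = 4225 / 1927 = 2.192
20 log₁₀(2.192) = 6.82 dB

6.8 dB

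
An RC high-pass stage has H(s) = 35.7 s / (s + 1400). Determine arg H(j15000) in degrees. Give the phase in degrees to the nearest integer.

5°

∠(j15000) = 90.00°
∠(j15000 + 1400) = arctan(15000/1400) = 84.67°
∠H(j15000) = 90.00° − 84.67° = 5.33°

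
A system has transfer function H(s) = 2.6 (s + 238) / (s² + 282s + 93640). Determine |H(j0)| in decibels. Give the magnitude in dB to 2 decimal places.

H(0) = 2.6 × 238 / 93640 = 0.0066083
20 log₁₀(0.0066083) = -43.598 dB

-43.60 dB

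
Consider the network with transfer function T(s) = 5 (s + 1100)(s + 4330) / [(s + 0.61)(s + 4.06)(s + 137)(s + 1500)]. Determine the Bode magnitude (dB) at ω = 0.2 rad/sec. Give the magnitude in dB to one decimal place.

|j0.2 + 1100| = √(0.2² + 1100²) = 1100
|j0.2 + 4330| = √(0.2² + 4330²) = 4330
|j0.2 + 0.61| = √(0.2² + 0.61²) = 0.642
|j0.2 + 4.06| = √(0.2² + 4.06²) = 4.065
|j0.2 + 137| = √(0.2² + 137²) = 137
|j0.2 + 1500| = √(0.2² + 1500²) = 1500
|T(j0.2)| = 5 × 1100 × 4330 / (0.642 × 4.065 × 137 × 1500) = 44.41
20 log₁₀(44.41) = 32.95 dB

32.9 dB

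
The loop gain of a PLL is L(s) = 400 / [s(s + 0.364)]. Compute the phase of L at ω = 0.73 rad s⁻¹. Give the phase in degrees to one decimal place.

-153.5°

∠(j0.73 + 0.364) = arctan(0.73/0.364) = 63.50°
∠(j0.73) = 90.00°
∠L(j0.73) = − (63.50° + 90.00°) = -153.50°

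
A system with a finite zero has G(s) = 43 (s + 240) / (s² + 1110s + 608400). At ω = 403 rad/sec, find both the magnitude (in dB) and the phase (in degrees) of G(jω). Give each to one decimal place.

|G| = -29.9 dB, ∠G = 14.1°

|j403 + 240| = √(403² + 240²) = 469.1
|(j403)² + 1110(j403) + 608400| = |4.4599e+05 + j4.4733e+05| = 6.317e+05
|G(j403)| = 43 × 469.1 / 6.317e+05 = 0.03193
20 log₁₀(0.03193) = -29.92 dB
∠(j403 + 240) = arctan(403/240) = 59.22°
∠[(j403)² + 1110(j403) + 608400] = ∠[4.4599e+05 + j4.4733e+05] = 45.09°
∠G(j403) = 59.22° − 45.09° = 14.14°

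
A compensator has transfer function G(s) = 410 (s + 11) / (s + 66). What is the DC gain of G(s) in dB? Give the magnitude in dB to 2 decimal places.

G(0) = 410 × 11 / 66 = 68.333
20 log₁₀(68.333) = 36.693 dB

36.69 dB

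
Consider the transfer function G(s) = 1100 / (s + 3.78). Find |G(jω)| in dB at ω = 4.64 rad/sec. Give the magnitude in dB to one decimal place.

|j4.64 + 3.78| = √(4.64² + 3.78²) = 5.985
|G(j4.64)| = 1100 / 5.985 = 183.8
20 log₁₀(183.8) = 45.29 dB

45.3 dB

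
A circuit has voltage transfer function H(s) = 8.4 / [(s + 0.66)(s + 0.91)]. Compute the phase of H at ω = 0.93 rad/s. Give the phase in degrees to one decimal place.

-100.3°

∠(j0.93 + 0.66) = arctan(0.93/0.66) = 54.64°
∠(j0.93 + 0.91) = arctan(0.93/0.91) = 45.62°
∠H(j0.93) = − (54.64° + 45.62°) = -100.26°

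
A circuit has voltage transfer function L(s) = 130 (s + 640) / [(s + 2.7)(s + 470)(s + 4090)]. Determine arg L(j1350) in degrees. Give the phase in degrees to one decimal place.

-114.3°

∠(j1350 + 640) = arctan(1350/640) = 64.64°
∠(j1350 + 2.7) = arctan(1350/2.7) = 89.89°
∠(j1350 + 470) = arctan(1350/470) = 70.80°
∠(j1350 + 4090) = arctan(1350/4090) = 18.27°
∠L(j1350) = 64.64° − (89.89° + 70.80° + 18.27°) = -114.32°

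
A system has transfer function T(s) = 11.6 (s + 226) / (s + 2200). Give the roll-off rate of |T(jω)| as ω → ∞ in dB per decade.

0 dB/decade

With 1 zero and 1 pole, the high-frequency asymptotic slope is 20 × (1 − 1) = 0 dB/decade.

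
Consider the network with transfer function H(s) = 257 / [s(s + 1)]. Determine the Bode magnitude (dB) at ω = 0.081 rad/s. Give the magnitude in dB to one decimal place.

70.0 dB

|j0.081 + 1| = √(0.081² + 1²) = 1.003
|j0.081| = 0.081
|H(j0.081)| = 257 / (1.003 × 0.081) = 3162.5
20 log₁₀(3162.5) = 70.00 dB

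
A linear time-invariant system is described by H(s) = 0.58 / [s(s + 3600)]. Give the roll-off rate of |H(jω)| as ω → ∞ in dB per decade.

-40 dB/decade

With 0 zeros and 2 poles, the high-frequency asymptotic slope is 20 × (0 − 2) = -40 dB/decade.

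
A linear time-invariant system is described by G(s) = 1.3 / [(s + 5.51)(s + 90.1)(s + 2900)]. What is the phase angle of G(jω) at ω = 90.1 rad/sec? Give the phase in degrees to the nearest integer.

-133°

∠(j90.1 + 5.51) = arctan(90.1/5.51) = 86.50°
∠(j90.1 + 90.1) = arctan(90.1/90.1) = 45.00°
∠(j90.1 + 2900) = arctan(90.1/2900) = 1.78°
∠G(j90.1) = − (86.50° + 45.00° + 1.78°) = -133.28°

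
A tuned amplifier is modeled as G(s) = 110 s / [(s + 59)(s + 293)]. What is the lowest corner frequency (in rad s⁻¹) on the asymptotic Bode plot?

Break frequencies occur at each pole and zero magnitude: 59 rad s⁻¹, 293 rad s⁻¹.
The lowest is 59 rad s⁻¹.

59 rad s⁻¹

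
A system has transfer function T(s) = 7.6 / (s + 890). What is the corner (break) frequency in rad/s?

The single real pole at s = −890 gives a corner at ω = 890 rad/s.

890 rad/s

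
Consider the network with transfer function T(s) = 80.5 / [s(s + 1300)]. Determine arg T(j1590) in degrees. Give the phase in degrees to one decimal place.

-140.7°

∠(j1590 + 1300) = arctan(1590/1300) = 50.73°
∠(j1590) = 90.00°
∠T(j1590) = − (50.73° + 90.00°) = -140.73°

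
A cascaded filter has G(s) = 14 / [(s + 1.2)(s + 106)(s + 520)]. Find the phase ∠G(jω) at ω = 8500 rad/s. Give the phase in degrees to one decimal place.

-265.8°

∠(j8500 + 1.2) = arctan(8500/1.2) = 89.99°
∠(j8500 + 106) = arctan(8500/106) = 89.29°
∠(j8500 + 520) = arctan(8500/520) = 86.50°
∠G(j8500) = − (89.99° + 89.29° + 86.50°) = -265.78°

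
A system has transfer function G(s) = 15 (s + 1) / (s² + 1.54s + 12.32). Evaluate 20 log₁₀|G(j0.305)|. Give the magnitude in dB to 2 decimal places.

2.16 dB

|j0.305 + 1| = √(0.305² + 1²) = 1.045
|(j0.305)² + 1.54(j0.305) + 12.32| = |12.227 + j0.4697| = 12.24
|G(j0.305)| = 15 × 1.045 / 12.24 = 1.2816
20 log₁₀(1.2816) = 2.155 dB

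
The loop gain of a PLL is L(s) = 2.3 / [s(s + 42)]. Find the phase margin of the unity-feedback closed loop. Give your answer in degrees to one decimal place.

89.9°

Gain crossover: |L(jω)| = 1 at ω ≈ 0.0548 rad/s.
∠L(j0.0548) = −90° − arctan(0.0548/42) ≈ -90.07°
PM = 180° + (-90.07°) = 89.93°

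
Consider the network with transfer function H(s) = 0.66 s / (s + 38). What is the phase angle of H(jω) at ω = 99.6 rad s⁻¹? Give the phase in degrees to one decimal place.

20.9°

∠(j99.6) = 90.00°
∠(j99.6 + 38) = arctan(99.6/38) = 69.12°
∠H(j99.6) = 90.00° − 69.12° = 20.88°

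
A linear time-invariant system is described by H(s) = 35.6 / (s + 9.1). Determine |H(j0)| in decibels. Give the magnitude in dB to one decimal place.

H(0) = 35.6 / 9.1 = 3.9121
20 log₁₀(3.9121) = 11.85 dB

11.8 dB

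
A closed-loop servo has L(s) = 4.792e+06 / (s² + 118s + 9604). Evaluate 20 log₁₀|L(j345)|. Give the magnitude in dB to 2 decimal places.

|(j345)² + 118(j345) + 9604| = |-1.0942e+05 + j40710| = 1.167e+05
|L(j345)| = 4.792e+06 / 1.167e+05 = 41.045
20 log₁₀(41.045) = 32.265 dB

32.27 dB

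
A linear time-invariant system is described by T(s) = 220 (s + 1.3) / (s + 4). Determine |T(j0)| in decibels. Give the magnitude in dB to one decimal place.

T(0) = 220 × 1.3 / 4 = 71.5
20 log₁₀(71.5) = 37.09 dB

37.1 dB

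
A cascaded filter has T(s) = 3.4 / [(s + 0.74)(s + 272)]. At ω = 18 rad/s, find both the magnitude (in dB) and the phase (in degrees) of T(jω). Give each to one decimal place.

|T| = -63.2 dB, ∠T = -91.4°

|j18 + 0.74| = √(18² + 0.74²) = 18.02
|j18 + 272| = √(18² + 272²) = 272.6
|T(j18)| = 3.4 / (18.02 × 272.6) = 0.00069234
20 log₁₀(0.00069234) = -63.19 dB
∠(j18 + 0.74) = arctan(18/0.74) = 87.65°
∠(j18 + 272) = arctan(18/272) = 3.79°
∠T(j18) = − (87.65° + 3.79°) = -91.43°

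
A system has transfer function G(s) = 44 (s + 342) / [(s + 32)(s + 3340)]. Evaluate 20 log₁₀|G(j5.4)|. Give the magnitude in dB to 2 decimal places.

-17.15 dB

|j5.4 + 342| = √(5.4² + 342²) = 342
|j5.4 + 32| = √(5.4² + 32²) = 32.45
|j5.4 + 3340| = √(5.4² + 3340²) = 3340
|G(j5.4)| = 44 × 342 / (32.45 × 3340) = 0.13885
20 log₁₀(0.13885) = -17.149 dB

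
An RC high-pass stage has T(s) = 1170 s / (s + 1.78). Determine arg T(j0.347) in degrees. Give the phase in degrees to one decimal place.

∠(j0.347) = 90.00°
∠(j0.347 + 1.78) = arctan(0.347/1.78) = 11.03°
∠T(j0.347) = 90.00° − 11.03° = 78.97°

79.0°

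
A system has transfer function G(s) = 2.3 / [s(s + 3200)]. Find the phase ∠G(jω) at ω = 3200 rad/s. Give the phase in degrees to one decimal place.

∠(j3200 + 3200) = arctan(3200/3200) = 45.00°
∠(j3200) = 90.00°
∠G(j3200) = − (45.00° + 90.00°) = -135.00°

-135.0 deg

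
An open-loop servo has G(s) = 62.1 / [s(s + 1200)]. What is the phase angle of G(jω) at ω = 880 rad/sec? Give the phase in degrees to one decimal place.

∠(j880 + 1200) = arctan(880/1200) = 36.25°
∠(j880) = 90.00°
∠G(j880) = − (36.25° + 90.00°) = -126.25°

-126.3°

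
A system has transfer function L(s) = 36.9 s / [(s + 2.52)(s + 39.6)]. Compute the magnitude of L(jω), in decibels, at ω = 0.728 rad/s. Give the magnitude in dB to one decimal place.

|j0.728| = 0.728
|j0.728 + 2.52| = √(0.728² + 2.52²) = 2.623
|j0.728 + 39.6| = √(0.728² + 39.6²) = 39.61
|L(j0.728)| = 36.9 × 0.728 / (2.623 × 39.61) = 0.25857
20 log₁₀(0.25857) = -11.75 dB

-11.7 dB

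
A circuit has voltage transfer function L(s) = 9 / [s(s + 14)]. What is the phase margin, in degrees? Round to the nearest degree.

87 deg

Gain crossover: |L(jω)| = 1 at ω ≈ 0.642 rad/s.
∠L(j0.642) = −90° − arctan(0.642/14) ≈ -92.63°
PM = 180° + (-92.63°) = 87.37°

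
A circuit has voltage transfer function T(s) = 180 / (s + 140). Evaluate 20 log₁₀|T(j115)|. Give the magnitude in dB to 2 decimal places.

-0.06 dB

|j115 + 140| = √(115² + 140²) = 181.2
|T(j115)| = 180 / 181.2 = 0.99351
20 log₁₀(0.99351) = -0.057 dB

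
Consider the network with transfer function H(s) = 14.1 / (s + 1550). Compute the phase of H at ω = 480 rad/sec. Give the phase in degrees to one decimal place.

-17.2 deg

∠(j480 + 1550) = arctan(480/1550) = 17.21°
∠H(j480) = −17.21° = -17.21°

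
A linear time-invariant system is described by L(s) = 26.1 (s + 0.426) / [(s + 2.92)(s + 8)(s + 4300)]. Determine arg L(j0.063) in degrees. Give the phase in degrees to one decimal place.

∠(j0.063 + 0.426) = arctan(0.063/0.426) = 8.41°
∠(j0.063 + 2.92) = arctan(0.063/2.92) = 1.24°
∠(j0.063 + 8) = arctan(0.063/8) = 0.45°
∠(j0.063 + 4300) = arctan(0.063/4300) = 0.00°
∠L(j0.063) = 8.41° − (1.24° + 0.45° + 0.00°) = 6.72°

6.7°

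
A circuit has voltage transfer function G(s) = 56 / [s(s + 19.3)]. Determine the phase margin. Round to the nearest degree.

82°

Gain crossover: |G(jω)| = 1 at ω ≈ 2.87 rad/s.
∠G(j2.87) = −90° − arctan(2.87/19.3) ≈ -98.46°
PM = 180° + (-98.46°) = 81.54°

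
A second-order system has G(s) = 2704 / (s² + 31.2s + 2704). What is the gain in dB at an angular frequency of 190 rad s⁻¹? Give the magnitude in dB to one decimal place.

|(j190)² + 31.2(j190) + 2704| = |-33396 + j5928| = 3.392e+04
|G(j190)| = 2704 / 3.392e+04 = 0.079722
20 log₁₀(0.079722) = -21.97 dB

-22.0 dB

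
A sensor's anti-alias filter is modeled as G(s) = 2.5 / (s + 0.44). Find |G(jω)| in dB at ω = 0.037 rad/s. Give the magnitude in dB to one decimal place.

|j0.037 + 0.44| = √(0.037² + 0.44²) = 0.4416
|G(j0.037)| = 2.5 / 0.4416 = 5.6618
20 log₁₀(5.6618) = 15.06 dB

15.1 dB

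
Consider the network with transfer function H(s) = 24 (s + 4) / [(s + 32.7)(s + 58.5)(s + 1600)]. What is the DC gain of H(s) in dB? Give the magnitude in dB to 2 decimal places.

-90.07 dB

H(0) = 24 × 4 / (32.7 × 58.5 × 1600) = 3.1365e-05
20 log₁₀(3.1365e-05) = -90.071 dB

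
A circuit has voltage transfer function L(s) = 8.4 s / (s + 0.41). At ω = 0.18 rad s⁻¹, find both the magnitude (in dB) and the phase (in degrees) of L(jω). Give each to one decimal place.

|j0.18| = 0.18
|j0.18 + 0.41| = √(0.18² + 0.41²) = 0.4478
|L(j0.18)| = 8.4 × 0.18 / 0.4478 = 3.3767
20 log₁₀(3.3767) = 10.57 dB
∠(j0.18) = 90.00°
∠(j0.18 + 0.41) = arctan(0.18/0.41) = 23.70°
∠L(j0.18) = 90.00° − 23.70° = 66.30°

|L| = 10.6 dB, ∠L = 66.3°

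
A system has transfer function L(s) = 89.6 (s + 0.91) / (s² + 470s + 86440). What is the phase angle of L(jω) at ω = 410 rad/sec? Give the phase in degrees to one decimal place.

-23.1°

∠(j410 + 0.91) = arctan(410/0.91) = 89.87°
∠[(j410)² + 470(j410) + 86440] = ∠[-81660 + j1.927e+05] = 112.97°
∠L(j410) = 89.87° − 112.97° = -23.09°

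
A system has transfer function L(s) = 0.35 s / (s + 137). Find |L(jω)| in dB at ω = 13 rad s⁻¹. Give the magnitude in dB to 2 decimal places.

|j13| = 13
|j13 + 137| = √(13² + 137²) = 137.6
|L(j13)| = 0.35 × 13 / 137.6 = 0.033063
20 log₁₀(0.033063) = -29.613 dB

-29.61 dB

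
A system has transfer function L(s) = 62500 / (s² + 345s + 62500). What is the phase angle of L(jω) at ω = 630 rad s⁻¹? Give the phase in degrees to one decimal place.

-147.0°

∠[(j630)² + 345(j630) + 62500] = ∠[-3.344e+05 + j2.1735e+05] = 146.98°
∠L(j630) = −146.98° = -146.98°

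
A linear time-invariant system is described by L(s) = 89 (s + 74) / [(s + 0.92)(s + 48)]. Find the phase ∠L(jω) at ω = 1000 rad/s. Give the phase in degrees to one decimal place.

∠(j1000 + 74) = arctan(1000/74) = 85.77°
∠(j1000 + 0.92) = arctan(1000/0.92) = 89.95°
∠(j1000 + 48) = arctan(1000/48) = 87.25°
∠L(j1000) = 85.77° − (89.95° + 87.25°) = -91.43°

-91.4 deg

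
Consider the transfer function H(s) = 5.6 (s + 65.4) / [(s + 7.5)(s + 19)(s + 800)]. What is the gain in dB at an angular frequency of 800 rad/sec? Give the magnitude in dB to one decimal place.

-104.1 dB

|j800 + 65.4| = √(800² + 65.4²) = 802.7
|j800 + 7.5| = √(800² + 7.5²) = 800
|j800 + 19| = √(800² + 19²) = 800.2
|j800 + 800| = √(800² + 800²) = 1131
|H(j800)| = 5.6 × 802.7 / (800 × 800.2 × 1131) = 6.2058e-06
20 log₁₀(6.2058e-06) = -104.14 dB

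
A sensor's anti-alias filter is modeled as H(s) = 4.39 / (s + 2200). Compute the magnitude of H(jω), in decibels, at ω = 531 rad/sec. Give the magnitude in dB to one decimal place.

-54.2 dB

|j531 + 2200| = √(531² + 2200²) = 2263
|H(j531)| = 4.39 / 2263 = 0.0019398
20 log₁₀(0.0019398) = -54.25 dB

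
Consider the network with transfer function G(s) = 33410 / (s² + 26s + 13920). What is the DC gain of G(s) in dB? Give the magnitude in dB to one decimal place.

7.6 dB

G(0) = 33410 / 13920 = 2.4001
20 log₁₀(2.4001) = 7.60 dB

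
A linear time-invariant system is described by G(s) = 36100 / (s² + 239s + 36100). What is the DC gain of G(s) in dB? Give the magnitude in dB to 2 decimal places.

0.00 dB

G(0) = 36100 / 36100 = 1
20 log₁₀(1) = 0.000 dB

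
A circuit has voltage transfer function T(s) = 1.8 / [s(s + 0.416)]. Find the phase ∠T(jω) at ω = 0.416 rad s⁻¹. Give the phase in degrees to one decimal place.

∠(j0.416 + 0.416) = arctan(0.416/0.416) = 45.00°
∠(j0.416) = 90.00°
∠T(j0.416) = − (45.00° + 90.00°) = -135.00°

-135.0 deg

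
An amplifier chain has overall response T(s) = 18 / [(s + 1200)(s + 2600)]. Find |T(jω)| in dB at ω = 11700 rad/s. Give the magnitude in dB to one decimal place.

|j11700 + 1200| = √(11700² + 1200²) = 1.176e+04
|j11700 + 2600| = √(11700² + 2600²) = 1.199e+04
|T(j11700)| = 18 / (1.176e+04 × 1.199e+04) = 1.2769e-07
20 log₁₀(1.2769e-07) = -137.88 dB

-137.9 dB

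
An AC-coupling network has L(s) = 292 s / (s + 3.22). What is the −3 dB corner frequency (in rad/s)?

3.22 rad/s

For a single-pole high-pass, the −3 dB point is at the pole: ω = 3.22 rad/s.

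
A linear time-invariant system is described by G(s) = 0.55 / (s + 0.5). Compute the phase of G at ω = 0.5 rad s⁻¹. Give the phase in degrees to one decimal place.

-45.0°

∠(j0.5 + 0.5) = arctan(0.5/0.5) = 45.00°
∠G(j0.5) = −45.00° = -45.00°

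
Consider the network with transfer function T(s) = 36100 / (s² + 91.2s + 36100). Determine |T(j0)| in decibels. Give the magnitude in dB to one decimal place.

0.0 dB

T(0) = 36100 / 36100 = 1
20 log₁₀(1) = 0.00 dB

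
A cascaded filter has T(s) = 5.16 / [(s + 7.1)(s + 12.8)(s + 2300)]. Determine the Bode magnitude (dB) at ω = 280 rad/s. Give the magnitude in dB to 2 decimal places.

|j280 + 7.1| = √(280² + 7.1²) = 280.1
|j280 + 12.8| = √(280² + 12.8²) = 280.3
|j280 + 2300| = √(280² + 2300²) = 2317
|T(j280)| = 5.16 / (280.1 × 280.3 × 2317) = 2.8367e-08
20 log₁₀(2.8367e-08) = -150.944 dB

-150.94 dB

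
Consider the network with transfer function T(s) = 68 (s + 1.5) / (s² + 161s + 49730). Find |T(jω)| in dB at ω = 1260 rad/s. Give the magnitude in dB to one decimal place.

|j1260 + 1.5| = √(1260² + 1.5²) = 1260
|(j1260)² + 161(j1260) + 49730| = |-1.5379e+06 + j2.0286e+05| = 1.551e+06
|T(j1260)| = 68 × 1260 / 1.551e+06 = 0.055235
20 log₁₀(0.055235) = -25.16 dB

-25.2 dB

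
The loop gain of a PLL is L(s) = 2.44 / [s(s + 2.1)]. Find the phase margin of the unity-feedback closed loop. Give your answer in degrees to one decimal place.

Gain crossover: |L(jω)| = 1 at ω ≈ 1.04 rad s⁻¹.
∠L(j1.04) = −90° − arctan(1.04/2.1) ≈ -116.37°
PM = 180° + (-116.37°) = 63.63°

63.6°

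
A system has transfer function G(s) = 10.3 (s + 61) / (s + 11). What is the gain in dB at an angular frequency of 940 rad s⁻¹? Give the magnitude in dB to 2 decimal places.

|j940 + 61| = √(940² + 61²) = 942
|j940 + 11| = √(940² + 11²) = 940.1
|G(j940)| = 10.3 × 942 / 940.1 = 10.321
20 log₁₀(10.321) = 20.274 dB

20.27 dB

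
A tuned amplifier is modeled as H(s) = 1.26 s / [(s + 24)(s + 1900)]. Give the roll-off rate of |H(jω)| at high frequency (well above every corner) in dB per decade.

With 1 zero and 2 poles, the high-frequency asymptotic slope is 20 × (1 − 2) = -20 dB/decade.

-20 dB/decade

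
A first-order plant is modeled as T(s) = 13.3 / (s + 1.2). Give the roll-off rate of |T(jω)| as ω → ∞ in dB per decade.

-20 dB/decade

With 0 zeros and 1 pole, the high-frequency asymptotic slope is 20 × (0 − 1) = -20 dB/decade.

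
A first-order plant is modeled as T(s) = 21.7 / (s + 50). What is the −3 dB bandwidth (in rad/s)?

For a single-pole low-pass, the −3 dB point is at the pole: ω = 50 rad/s.

50 rad/s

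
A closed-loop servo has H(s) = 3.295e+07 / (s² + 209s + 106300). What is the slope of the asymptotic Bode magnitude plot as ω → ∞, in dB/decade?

-40 dB/decade

With 0 zeros and 2 poles, the high-frequency asymptotic slope is 20 × (0 − 2) = -40 dB/decade.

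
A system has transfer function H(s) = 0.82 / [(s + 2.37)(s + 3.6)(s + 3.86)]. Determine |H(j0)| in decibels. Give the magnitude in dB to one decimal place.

H(0) = 0.82 / (2.37 × 3.6 × 3.86) = 0.024899
20 log₁₀(0.024899) = -32.08 dB

-32.1 dB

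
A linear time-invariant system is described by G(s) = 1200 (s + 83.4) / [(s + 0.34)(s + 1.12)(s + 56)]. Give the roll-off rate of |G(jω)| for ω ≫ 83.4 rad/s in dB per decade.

With 1 zero and 3 poles, the high-frequency asymptotic slope is 20 × (1 − 3) = -40 dB/decade.

-40 dB/decade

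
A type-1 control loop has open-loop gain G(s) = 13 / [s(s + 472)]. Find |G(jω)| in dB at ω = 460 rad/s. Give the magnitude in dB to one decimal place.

-87.4 dB

|j460 + 472| = √(460² + 472²) = 659.1
|j460| = 460
|G(j460)| = 13 / (659.1 × 460) = 4.2879e-05
20 log₁₀(4.2879e-05) = -87.36 dB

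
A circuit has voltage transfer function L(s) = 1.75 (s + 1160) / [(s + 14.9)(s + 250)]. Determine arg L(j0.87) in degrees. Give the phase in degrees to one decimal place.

∠(j0.87 + 1160) = arctan(0.87/1160) = 0.04°
∠(j0.87 + 14.9) = arctan(0.87/14.9) = 3.34°
∠(j0.87 + 250) = arctan(0.87/250) = 0.20°
∠L(j0.87) = 0.04° − (3.34° + 0.20°) = -3.50°

-3.5°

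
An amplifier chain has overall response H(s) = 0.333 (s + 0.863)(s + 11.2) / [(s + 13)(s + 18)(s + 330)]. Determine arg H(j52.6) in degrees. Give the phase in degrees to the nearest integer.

11°

∠(j52.6 + 0.863) = arctan(52.6/0.863) = 89.06°
∠(j52.6 + 11.2) = arctan(52.6/11.2) = 77.98°
∠(j52.6 + 13) = arctan(52.6/13) = 76.12°
∠(j52.6 + 18) = arctan(52.6/18) = 71.11°
∠(j52.6 + 330) = arctan(52.6/330) = 9.06°
∠H(j52.6) = 89.06° + 77.98° − (76.12° + 71.11° + 9.06°) = 10.76°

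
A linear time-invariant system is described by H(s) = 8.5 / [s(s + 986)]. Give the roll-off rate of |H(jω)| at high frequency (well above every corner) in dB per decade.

With 0 zeros and 2 poles, the high-frequency asymptotic slope is 20 × (0 − 2) = -40 dB/decade.

-40 dB/decade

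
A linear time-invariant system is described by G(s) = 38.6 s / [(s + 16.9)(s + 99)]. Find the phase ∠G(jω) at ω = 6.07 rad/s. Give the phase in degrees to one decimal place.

∠(j6.07) = 90.00°
∠(j6.07 + 16.9) = arctan(6.07/16.9) = 19.76°
∠(j6.07 + 99) = arctan(6.07/99) = 3.51°
∠G(j6.07) = 90.00° − (19.76° + 3.51°) = 66.73°

66.7°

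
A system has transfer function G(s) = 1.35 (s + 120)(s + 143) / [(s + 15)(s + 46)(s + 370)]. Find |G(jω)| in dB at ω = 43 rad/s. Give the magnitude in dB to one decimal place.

|j43 + 120| = √(43² + 120²) = 127.5
|j43 + 143| = √(43² + 143²) = 149.3
|j43 + 15| = √(43² + 15²) = 45.54
|j43 + 46| = √(43² + 46²) = 62.97
|j43 + 370| = √(43² + 370²) = 372.5
|G(j43)| = 1.35 × 127.5 × 149.3 / (45.54 × 62.97 × 372.5) = 0.024057
20 log₁₀(0.024057) = -32.38 dB

-32.4 dB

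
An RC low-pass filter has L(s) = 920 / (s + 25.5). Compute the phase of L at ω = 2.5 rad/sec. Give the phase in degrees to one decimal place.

∠(j2.5 + 25.5) = arctan(2.5/25.5) = 5.60°
∠L(j2.5) = −5.60° = -5.60°

-5.6°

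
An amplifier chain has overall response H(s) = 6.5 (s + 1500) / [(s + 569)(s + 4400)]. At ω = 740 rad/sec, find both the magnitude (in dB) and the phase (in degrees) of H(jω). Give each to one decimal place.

|H| = -51.7 dB, ∠H = -35.7°

|j740 + 1500| = √(740² + 1500²) = 1673
|j740 + 569| = √(740² + 569²) = 933.5
|j740 + 4400| = √(740² + 4400²) = 4462
|H(j740)| = 6.5 × 1673 / (933.5 × 4462) = 0.0026103
20 log₁₀(0.0026103) = -51.67 dB
∠(j740 + 1500) = arctan(740/1500) = 26.26°
∠(j740 + 569) = arctan(740/569) = 52.44°
∠(j740 + 4400) = arctan(740/4400) = 9.55°
∠H(j740) = 26.26° − (52.44° + 9.55°) = -35.73°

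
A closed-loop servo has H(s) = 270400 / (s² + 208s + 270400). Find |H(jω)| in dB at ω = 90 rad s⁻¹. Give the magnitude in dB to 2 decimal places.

0.24 dB

|(j90)² + 208(j90) + 270400| = |2.623e+05 + j18720| = 2.63e+05
|H(j90)| = 270400 / 2.63e+05 = 1.0283
20 log₁₀(1.0283) = 0.242 dB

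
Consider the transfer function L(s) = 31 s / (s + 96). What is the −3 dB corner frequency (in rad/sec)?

For a single-pole high-pass, the −3 dB point is at the pole: ω = 96 rad/sec.

96 rad/sec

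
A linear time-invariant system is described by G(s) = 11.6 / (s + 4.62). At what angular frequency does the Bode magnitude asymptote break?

4.62 rad/s

The single real pole at s = −4.62 gives a corner at ω = 4.62 rad/s.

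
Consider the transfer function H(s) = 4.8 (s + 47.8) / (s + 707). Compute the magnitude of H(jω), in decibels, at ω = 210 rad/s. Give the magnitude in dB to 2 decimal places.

|j210 + 47.8| = √(210² + 47.8²) = 215.4
|j210 + 707| = √(210² + 707²) = 737.5
|H(j210)| = 4.8 × 215.4 / 737.5 = 1.4017
20 log₁₀(1.4017) = 2.933 dB

2.93 dB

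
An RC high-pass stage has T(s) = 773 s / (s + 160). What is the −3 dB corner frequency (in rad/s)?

160 rad/s

For a single-pole high-pass, the −3 dB point is at the pole: ω = 160 rad/s.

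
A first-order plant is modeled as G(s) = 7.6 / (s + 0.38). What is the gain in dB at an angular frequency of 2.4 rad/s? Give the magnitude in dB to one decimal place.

|j2.4 + 0.38| = √(2.4² + 0.38²) = 2.43
|G(j2.4)| = 7.6 / 2.43 = 3.1277
20 log₁₀(3.1277) = 9.90 dB

9.9 dB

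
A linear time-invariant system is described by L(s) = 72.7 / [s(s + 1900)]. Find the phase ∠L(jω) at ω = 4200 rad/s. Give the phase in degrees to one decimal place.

-155.7°

∠(j4200 + 1900) = arctan(4200/1900) = 65.66°
∠(j4200) = 90.00°
∠L(j4200) = − (65.66° + 90.00°) = -155.66°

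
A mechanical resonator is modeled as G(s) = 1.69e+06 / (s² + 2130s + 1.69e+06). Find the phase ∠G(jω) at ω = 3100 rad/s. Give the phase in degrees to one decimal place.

-140.2°

∠[(j3100)² + 2130(j3100) + 1.69e+06] = ∠[-7.92e+06 + j6.603e+06] = 140.18°
∠G(j3100) = −140.18° = -140.18°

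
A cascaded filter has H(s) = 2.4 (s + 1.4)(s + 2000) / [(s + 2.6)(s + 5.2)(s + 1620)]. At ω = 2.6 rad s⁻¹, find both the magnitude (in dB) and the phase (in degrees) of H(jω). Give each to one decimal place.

|j2.6 + 1.4| = √(2.6² + 1.4²) = 2.953
|j2.6 + 2000| = √(2.6² + 2000²) = 2000
|j2.6 + 2.6| = √(2.6² + 2.6²) = 3.677
|j2.6 + 5.2| = √(2.6² + 5.2²) = 5.814
|j2.6 + 1620| = √(2.6² + 1620²) = 1620
|H(j2.6)| = 2.4 × 2.953 × 2000 / (3.677 × 5.814 × 1620) = 0.4093
20 log₁₀(0.4093) = -7.76 dB
∠(j2.6 + 1.4) = arctan(2.6/1.4) = 61.70°
∠(j2.6 + 2000) = arctan(2.6/2000) = 0.07°
∠(j2.6 + 2.6) = arctan(2.6/2.6) = 45.00°
∠(j2.6 + 5.2) = arctan(2.6/5.2) = 26.57°
∠(j2.6 + 1620) = arctan(2.6/1620) = 0.09°
∠H(j2.6) = 61.70° + 0.07° − (45.00° + 26.57° + 0.09°) = -9.88°

|H| = -7.8 dB, ∠H = -9.9°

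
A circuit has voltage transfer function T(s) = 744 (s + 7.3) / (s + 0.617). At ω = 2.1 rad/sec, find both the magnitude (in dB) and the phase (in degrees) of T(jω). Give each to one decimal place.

|T| = 68.2 dB, ∠T = -57.6°

|j2.1 + 7.3| = √(2.1² + 7.3²) = 7.596
|j2.1 + 0.617| = √(2.1² + 0.617²) = 2.189
|T(j2.1)| = 744 × 7.596 / 2.189 = 2582
20 log₁₀(2582) = 68.24 dB
∠(j2.1 + 7.3) = arctan(2.1/7.3) = 16.05°
∠(j2.1 + 0.617) = arctan(2.1/0.617) = 73.63°
∠T(j2.1) = 16.05° − 73.63° = -57.58°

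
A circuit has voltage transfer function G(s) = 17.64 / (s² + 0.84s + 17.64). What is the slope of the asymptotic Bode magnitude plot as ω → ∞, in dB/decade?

With 0 zeros and 2 poles, the high-frequency asymptotic slope is 20 × (0 − 2) = -40 dB/decade.

-40 dB/decade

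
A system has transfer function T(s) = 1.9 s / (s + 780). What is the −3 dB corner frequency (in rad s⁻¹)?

For a single-pole high-pass, the −3 dB point is at the pole: ω = 780 rad s⁻¹.

780 rad s⁻¹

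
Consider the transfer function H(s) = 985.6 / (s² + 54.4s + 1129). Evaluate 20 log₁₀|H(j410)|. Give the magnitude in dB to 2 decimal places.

|(j410)² + 54.4(j410) + 1129| = |-1.6697e+05 + j22304| = 1.685e+05
|H(j410)| = 985.6 / 1.685e+05 = 0.0058509
20 log₁₀(0.0058509) = -44.656 dB

-44.66 dB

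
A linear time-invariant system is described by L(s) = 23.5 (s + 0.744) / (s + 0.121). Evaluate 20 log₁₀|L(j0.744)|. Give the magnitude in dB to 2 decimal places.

30.32 dB

|j0.744 + 0.744| = √(0.744² + 0.744²) = 1.052
|j0.744 + 0.121| = √(0.744² + 0.121²) = 0.7538
|L(j0.744)| = 23.5 × 1.052 / 0.7538 = 32.803
20 log₁₀(32.803) = 30.318 dB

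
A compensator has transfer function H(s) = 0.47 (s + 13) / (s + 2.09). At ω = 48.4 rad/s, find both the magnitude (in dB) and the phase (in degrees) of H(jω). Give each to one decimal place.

|H| = -6.3 dB, ∠H = -12.6°

|j48.4 + 13| = √(48.4² + 13²) = 50.12
|j48.4 + 2.09| = √(48.4² + 2.09²) = 48.45
|H(j48.4)| = 0.47 × 50.12 / 48.45 = 0.48621
20 log₁₀(0.48621) = -6.26 dB
∠(j48.4 + 13) = arctan(48.4/13) = 74.97°
∠(j48.4 + 2.09) = arctan(48.4/2.09) = 87.53°
∠H(j48.4) = 74.97° − 87.53° = -12.56°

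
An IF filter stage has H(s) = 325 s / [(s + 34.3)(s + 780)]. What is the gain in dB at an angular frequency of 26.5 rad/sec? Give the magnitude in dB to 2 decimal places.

-11.88 dB

|j26.5| = 26.5
|j26.5 + 34.3| = √(26.5² + 34.3²) = 43.34
|j26.5 + 780| = √(26.5² + 780²) = 780.5
|H(j26.5)| = 325 × 26.5 / (43.34 × 780.5) = 0.2546
20 log₁₀(0.2546) = -11.883 dB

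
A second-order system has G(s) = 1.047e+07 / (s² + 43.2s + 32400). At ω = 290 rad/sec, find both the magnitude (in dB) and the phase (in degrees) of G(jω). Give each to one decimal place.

|(j290)² + 43.2(j290) + 32400| = |-51700 + j12528| = 5.32e+04
|G(j290)| = 1.047e+07 / 5.32e+04 = 196.82
20 log₁₀(196.82) = 45.88 dB
∠[(j290)² + 43.2(j290) + 32400] = ∠[-51700 + j12528] = 166.38°
∠G(j290) = −166.38° = -166.38°

|G| = 45.9 dB, ∠G = -166.4°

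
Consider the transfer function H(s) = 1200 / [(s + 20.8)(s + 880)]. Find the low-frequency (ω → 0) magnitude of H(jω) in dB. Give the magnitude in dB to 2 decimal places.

-23.67 dB

H(0) = 1200 / (20.8 × 880) = 0.065559
20 log₁₀(0.065559) = -23.667 dB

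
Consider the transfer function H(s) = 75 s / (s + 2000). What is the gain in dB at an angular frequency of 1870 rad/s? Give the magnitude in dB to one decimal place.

|j1870| = 1870
|j1870 + 2000| = √(1870² + 2000²) = 2738
|H(j1870)| = 75 × 1870 / 2738 = 51.223
20 log₁₀(51.223) = 34.19 dB

34.2 dB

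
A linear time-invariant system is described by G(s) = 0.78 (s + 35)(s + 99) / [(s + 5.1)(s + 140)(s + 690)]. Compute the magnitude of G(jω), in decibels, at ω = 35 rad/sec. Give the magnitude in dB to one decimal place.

-58.8 dB

|j35 + 35| = √(35² + 35²) = 49.5
|j35 + 99| = √(35² + 99²) = 105
|j35 + 5.1| = √(35² + 5.1²) = 35.37
|j35 + 140| = √(35² + 140²) = 144.3
|j35 + 690| = √(35² + 690²) = 690.9
|G(j35)| = 0.78 × 49.5 × 105 / (35.37 × 144.3 × 690.9) = 0.0011496
20 log₁₀(0.0011496) = -58.79 dB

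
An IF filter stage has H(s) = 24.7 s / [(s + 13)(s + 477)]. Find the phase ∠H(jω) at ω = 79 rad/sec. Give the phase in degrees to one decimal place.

∠(j79) = 90.00°
∠(j79 + 13) = arctan(79/13) = 80.66°
∠(j79 + 477) = arctan(79/477) = 9.40°
∠H(j79) = 90.00° − (80.66° + 9.40°) = -0.06°

-0.1°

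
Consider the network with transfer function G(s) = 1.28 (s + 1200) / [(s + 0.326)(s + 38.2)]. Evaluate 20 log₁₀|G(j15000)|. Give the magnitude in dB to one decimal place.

|j15000 + 1200| = √(15000² + 1200²) = 1.505e+04
|j15000 + 0.326| = √(15000² + 0.326²) = 1.5e+04
|j15000 + 38.2| = √(15000² + 38.2²) = 1.5e+04
|G(j15000)| = 1.28 × 1.505e+04 / (1.5e+04 × 1.5e+04) = 8.5606e-05
20 log₁₀(8.5606e-05) = -81.35 dB

-81.3 dB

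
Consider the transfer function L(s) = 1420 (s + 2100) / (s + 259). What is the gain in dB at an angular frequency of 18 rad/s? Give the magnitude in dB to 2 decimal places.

81.20 dB

|j18 + 2100| = √(18² + 2100²) = 2100
|j18 + 259| = √(18² + 259²) = 259.6
|L(j18)| = 1420 × 2100 / 259.6 = 11486
20 log₁₀(11486) = 81.204 dB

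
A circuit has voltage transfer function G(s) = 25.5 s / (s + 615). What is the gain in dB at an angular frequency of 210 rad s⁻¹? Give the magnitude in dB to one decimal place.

|j210| = 210
|j210 + 615| = √(210² + 615²) = 649.9
|G(j210)| = 25.5 × 210 / 649.9 = 8.2402
20 log₁₀(8.2402) = 18.32 dB

18.3 dB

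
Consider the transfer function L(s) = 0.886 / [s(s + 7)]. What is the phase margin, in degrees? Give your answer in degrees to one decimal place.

89.0°

Gain crossover: |L(jω)| = 1 at ω ≈ 0.127 rad s⁻¹.
∠L(j0.127) = −90° − arctan(0.127/7) ≈ -91.04°
PM = 180° + (-91.04°) = 88.96°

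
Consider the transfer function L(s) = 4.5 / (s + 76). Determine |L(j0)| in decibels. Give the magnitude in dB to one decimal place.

L(0) = 4.5 / 76 = 0.059211
20 log₁₀(0.059211) = -24.55 dB

-24.6 dB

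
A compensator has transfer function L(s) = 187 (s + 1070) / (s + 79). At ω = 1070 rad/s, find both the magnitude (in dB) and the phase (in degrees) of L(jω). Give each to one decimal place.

|L| = 48.4 dB, ∠L = -40.8°

|j1070 + 1070| = √(1070² + 1070²) = 1513
|j1070 + 79| = √(1070² + 79²) = 1073
|L(j1070)| = 187 × 1513 / 1073 = 263.74
20 log₁₀(263.74) = 48.42 dB
∠(j1070 + 1070) = arctan(1070/1070) = 45.00°
∠(j1070 + 79) = arctan(1070/79) = 85.78°
∠L(j1070) = 45.00° − 85.78° = -40.78°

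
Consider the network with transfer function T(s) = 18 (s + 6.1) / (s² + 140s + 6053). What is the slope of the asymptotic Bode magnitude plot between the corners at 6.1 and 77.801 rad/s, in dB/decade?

In this band the factors already past their corner are: zero at 6.1; net slope = 20 dB/decade.

20 dB/decade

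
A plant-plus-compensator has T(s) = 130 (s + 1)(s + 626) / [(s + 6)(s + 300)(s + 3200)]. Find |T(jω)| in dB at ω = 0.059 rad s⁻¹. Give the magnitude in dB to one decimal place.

-37.0 dB

|j0.059 + 1| = √(0.059² + 1²) = 1.002
|j0.059 + 626| = √(0.059² + 626²) = 626
|j0.059 + 6| = √(0.059² + 6²) = 6
|j0.059 + 300| = √(0.059² + 300²) = 300
|j0.059 + 3200| = √(0.059² + 3200²) = 3200
|T(j0.059)| = 130 × 1.002 × 626 / (6 × 300 × 3200) = 0.014152
20 log₁₀(0.014152) = -36.98 dB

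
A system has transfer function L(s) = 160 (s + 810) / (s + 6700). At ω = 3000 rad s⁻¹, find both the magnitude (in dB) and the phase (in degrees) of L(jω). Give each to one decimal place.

|j3000 + 810| = √(3000² + 810²) = 3107
|j3000 + 6700| = √(3000² + 6700²) = 7341
|L(j3000)| = 160 × 3107 / 7341 = 67.728
20 log₁₀(67.728) = 36.62 dB
∠(j3000 + 810) = arctan(3000/810) = 74.89°
∠(j3000 + 6700) = arctan(3000/6700) = 24.12°
∠L(j3000) = 74.89° − 24.12° = 50.77°

|L| = 36.6 dB, ∠L = 50.8°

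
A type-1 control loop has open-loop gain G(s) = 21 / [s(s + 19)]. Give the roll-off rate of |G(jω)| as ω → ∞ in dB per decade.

-40 dB/decade

With 0 zeros and 2 poles, the high-frequency asymptotic slope is 20 × (0 − 2) = -40 dB/decade.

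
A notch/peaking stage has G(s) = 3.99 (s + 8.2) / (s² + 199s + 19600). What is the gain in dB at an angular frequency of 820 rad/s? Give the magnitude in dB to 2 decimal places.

-46.26 dB

|j820 + 8.2| = √(820² + 8.2²) = 820
|(j820)² + 199(j820) + 19600| = |-6.528e+05 + j1.6318e+05| = 6.729e+05
|G(j820)| = 3.99 × 820 / 6.729e+05 = 0.0048626
20 log₁₀(0.0048626) = -46.263 dB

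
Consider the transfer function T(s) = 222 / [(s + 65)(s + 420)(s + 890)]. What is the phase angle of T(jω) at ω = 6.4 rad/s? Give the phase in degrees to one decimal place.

-6.9°

∠(j6.4 + 65) = arctan(6.4/65) = 5.62°
∠(j6.4 + 420) = arctan(6.4/420) = 0.87°
∠(j6.4 + 890) = arctan(6.4/890) = 0.41°
∠T(j6.4) = − (5.62° + 0.87° + 0.41°) = -6.91°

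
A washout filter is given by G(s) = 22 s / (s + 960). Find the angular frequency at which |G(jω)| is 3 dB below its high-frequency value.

960 rad/s

For a single-pole high-pass, the −3 dB point is at the pole: ω = 960 rad/s.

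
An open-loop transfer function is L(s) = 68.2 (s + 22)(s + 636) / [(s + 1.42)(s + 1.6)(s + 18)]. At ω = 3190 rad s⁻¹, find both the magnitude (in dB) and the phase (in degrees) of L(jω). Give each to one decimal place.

|L| = -33.2 dB, ∠L = -101.3°

|j3190 + 22| = √(3190² + 22²) = 3190
|j3190 + 636| = √(3190² + 636²) = 3253
|j3190 + 1.42| = √(3190² + 1.42²) = 3190
|j3190 + 1.6| = √(3190² + 1.6²) = 3190
|j3190 + 18| = √(3190² + 18²) = 3190
|L(j3190)| = 68.2 × 3190 × 3253 / (3190 × 3190 × 3190) = 0.0218
20 log₁₀(0.0218) = -33.23 dB
∠(j3190 + 22) = arctan(3190/22) = 89.60°
∠(j3190 + 636) = arctan(3190/636) = 78.72°
∠(j3190 + 1.42) = arctan(3190/1.42) = 89.97°
∠(j3190 + 1.6) = arctan(3190/1.6) = 89.97°
∠(j3190 + 18) = arctan(3190/18) = 89.68°
∠L(j3190) = 89.60° + 78.72° − (89.97° + 89.97° + 89.68°) = -101.29°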